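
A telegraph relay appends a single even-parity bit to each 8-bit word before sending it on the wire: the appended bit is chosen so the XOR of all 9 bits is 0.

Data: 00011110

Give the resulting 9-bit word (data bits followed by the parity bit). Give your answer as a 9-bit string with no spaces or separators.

000111100

XOR of the 8 data bits: 0⊕0⊕0⊕1⊕1⊕1⊕1⊕0 = 0
Parity bit = 0 (so all 9 bits XOR to 0).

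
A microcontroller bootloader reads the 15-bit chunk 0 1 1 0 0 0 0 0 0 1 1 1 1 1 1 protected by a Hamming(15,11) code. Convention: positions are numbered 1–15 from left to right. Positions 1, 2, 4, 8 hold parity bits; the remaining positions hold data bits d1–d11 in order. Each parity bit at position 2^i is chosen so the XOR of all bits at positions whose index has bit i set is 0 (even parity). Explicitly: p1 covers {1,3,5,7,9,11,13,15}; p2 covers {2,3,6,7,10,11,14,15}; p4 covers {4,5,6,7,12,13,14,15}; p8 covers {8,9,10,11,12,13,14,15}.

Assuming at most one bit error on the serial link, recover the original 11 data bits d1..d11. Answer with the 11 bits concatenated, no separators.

10000111111

s1 (pos 1,3,5,7,9,11,13,15): 0⊕1⊕0⊕0⊕0⊕1⊕1⊕1 = 0
s2 (pos 2,3,6,7,10,11,14,15): 1⊕1⊕0⊕0⊕1⊕1⊕1⊕1 = 0
s4 (pos 4,5,6,7,12,13,14,15): 0⊕0⊕0⊕0⊕1⊕1⊕1⊕1 = 0
s8 (pos 8,9,10,11,12,13,14,15): 0⊕0⊕1⊕1⊕1⊕1⊕1⊕1 = 0
Syndrome s8…s1 = 0000 → no error.
Read data bits from positions 3,5,6,7,9,10,11,12,13,14,15: 10000111111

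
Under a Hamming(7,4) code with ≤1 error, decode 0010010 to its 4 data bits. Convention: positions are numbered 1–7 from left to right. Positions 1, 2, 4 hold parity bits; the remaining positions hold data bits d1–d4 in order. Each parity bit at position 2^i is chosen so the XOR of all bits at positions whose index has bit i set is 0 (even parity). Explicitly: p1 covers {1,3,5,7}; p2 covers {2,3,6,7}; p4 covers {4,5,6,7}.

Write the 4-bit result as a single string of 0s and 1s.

1110

s1 (pos 1,3,5,7): 0⊕1⊕0⊕0 = 1
s2 (pos 2,3,6,7): 0⊕1⊕1⊕0 = 0
s4 (pos 4,5,6,7): 0⊕0⊕1⊕0 = 1
Syndrome s4…s1 = 101 → error at position 5.
Flip position 5: 0010010 → 0010110
Read data bits from positions 3,5,6,7: 1110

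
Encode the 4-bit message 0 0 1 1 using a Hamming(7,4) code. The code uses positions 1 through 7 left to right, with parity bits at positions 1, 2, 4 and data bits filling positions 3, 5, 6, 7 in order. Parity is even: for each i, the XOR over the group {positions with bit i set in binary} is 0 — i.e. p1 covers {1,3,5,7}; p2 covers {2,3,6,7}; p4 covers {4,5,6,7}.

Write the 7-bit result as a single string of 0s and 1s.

Place data at non-parity positions: p1 p2 0 p4 0 1 1
p1 (pos 1,3,5,7): XOR of data positions = 0⊕0⊕1 = 1
p2 (pos 2,3,6,7): XOR of data positions = 0⊕1⊕1 = 0
p4 (pos 4,5,6,7): XOR of data positions = 0⊕1⊕1 = 0
Codeword: 1000011

1000011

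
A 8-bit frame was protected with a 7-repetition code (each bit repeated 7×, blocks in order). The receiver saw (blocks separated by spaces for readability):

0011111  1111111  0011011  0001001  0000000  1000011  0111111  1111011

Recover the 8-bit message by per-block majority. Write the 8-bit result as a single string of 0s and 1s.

Block 1 (0011111): 5 ones → 1
Block 2 (1111111): 7 ones → 1
Block 3 (0011011): 4 ones → 1
Block 4 (0001001): 2 ones → 0
Block 5 (0000000): 0 ones → 0
Block 6 (1000011): 3 ones → 0
Block 7 (0111111): 6 ones → 1
Block 8 (1111011): 6 ones → 1

11100011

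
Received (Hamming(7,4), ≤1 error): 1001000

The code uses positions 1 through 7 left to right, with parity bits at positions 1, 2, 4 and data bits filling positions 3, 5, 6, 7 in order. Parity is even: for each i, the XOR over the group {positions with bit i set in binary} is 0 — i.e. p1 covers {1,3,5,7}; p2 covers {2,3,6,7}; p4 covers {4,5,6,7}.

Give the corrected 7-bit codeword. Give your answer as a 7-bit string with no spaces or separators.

s1 (pos 1,3,5,7): 1⊕0⊕0⊕0 = 1
s2 (pos 2,3,6,7): 0⊕0⊕0⊕0 = 0
s4 (pos 4,5,6,7): 1⊕0⊕0⊕0 = 1
Syndrome s4…s1 = 101 → error at position 5.
Flip position 5: 1001000 → 1001100

1001100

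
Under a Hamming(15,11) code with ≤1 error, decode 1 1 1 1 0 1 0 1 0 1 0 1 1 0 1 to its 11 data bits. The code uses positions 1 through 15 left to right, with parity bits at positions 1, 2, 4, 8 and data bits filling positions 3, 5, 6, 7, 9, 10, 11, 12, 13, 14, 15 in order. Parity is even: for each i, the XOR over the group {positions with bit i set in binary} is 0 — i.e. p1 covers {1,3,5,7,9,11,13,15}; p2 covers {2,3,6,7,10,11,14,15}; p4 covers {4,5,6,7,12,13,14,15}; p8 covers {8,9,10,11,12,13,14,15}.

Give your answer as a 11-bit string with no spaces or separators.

s1 (pos 1,3,5,7,9,11,13,15): 1⊕1⊕0⊕0⊕0⊕0⊕1⊕1 = 0
s2 (pos 2,3,6,7,10,11,14,15): 1⊕1⊕1⊕0⊕1⊕0⊕0⊕1 = 1
s4 (pos 4,5,6,7,12,13,14,15): 1⊕0⊕1⊕0⊕1⊕1⊕0⊕1 = 1
s8 (pos 8,9,10,11,12,13,14,15): 1⊕0⊕1⊕0⊕1⊕1⊕0⊕1 = 1
Syndrome s8…s1 = 1110 → error at position 14.
Flip position 14: 111101010101101 → 111101010101111
Read data bits from positions 3,5,6,7,9,10,11,12,13,14,15: 10100101111

10100101111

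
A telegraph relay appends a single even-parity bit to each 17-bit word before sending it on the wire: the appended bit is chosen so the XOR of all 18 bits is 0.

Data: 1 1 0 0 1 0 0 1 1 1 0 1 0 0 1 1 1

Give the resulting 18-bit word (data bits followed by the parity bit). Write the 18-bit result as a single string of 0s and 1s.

XOR of the 17 data bits: 1⊕1⊕0⊕0⊕1⊕0⊕0⊕1⊕1⊕1⊕0⊕1⊕0⊕0⊕1⊕1⊕1 = 0
Parity bit = 0 (so all 18 bits XOR to 0).

110010011101001110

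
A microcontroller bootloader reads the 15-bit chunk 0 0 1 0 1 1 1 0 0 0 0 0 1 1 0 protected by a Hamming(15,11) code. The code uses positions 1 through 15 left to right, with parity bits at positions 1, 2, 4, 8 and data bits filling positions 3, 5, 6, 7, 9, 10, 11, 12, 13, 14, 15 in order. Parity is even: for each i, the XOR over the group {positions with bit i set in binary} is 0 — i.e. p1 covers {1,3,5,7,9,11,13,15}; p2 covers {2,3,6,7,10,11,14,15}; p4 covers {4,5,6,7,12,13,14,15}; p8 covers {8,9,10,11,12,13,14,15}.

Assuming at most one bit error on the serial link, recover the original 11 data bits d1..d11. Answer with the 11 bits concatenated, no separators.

s1 (pos 1,3,5,7,9,11,13,15): 0⊕1⊕1⊕1⊕0⊕0⊕1⊕0 = 0
s2 (pos 2,3,6,7,10,11,14,15): 0⊕1⊕1⊕1⊕0⊕0⊕1⊕0 = 0
s4 (pos 4,5,6,7,12,13,14,15): 0⊕1⊕1⊕1⊕0⊕1⊕1⊕0 = 1
s8 (pos 8,9,10,11,12,13,14,15): 0⊕0⊕0⊕0⊕0⊕1⊕1⊕0 = 0
Syndrome s8…s1 = 0100 → error at position 4.
Flip position 4: 001011100000110 → 001111100000110
Read data bits from positions 3,5,6,7,9,10,11,12,13,14,15: 11110000110

11110000110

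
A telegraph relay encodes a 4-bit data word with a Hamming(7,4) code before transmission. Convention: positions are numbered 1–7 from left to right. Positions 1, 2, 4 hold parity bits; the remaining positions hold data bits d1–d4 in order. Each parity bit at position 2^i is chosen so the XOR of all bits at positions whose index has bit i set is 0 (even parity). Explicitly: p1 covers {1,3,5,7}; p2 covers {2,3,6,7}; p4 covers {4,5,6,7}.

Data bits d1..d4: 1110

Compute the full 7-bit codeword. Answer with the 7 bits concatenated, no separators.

0010110

Place data at non-parity positions: p1 p2 1 p4 1 1 0
p1 (pos 1,3,5,7): XOR of data positions = 1⊕1⊕0 = 0
p2 (pos 2,3,6,7): XOR of data positions = 1⊕1⊕0 = 0
p4 (pos 4,5,6,7): XOR of data positions = 1⊕1⊕0 = 0
Codeword: 0010110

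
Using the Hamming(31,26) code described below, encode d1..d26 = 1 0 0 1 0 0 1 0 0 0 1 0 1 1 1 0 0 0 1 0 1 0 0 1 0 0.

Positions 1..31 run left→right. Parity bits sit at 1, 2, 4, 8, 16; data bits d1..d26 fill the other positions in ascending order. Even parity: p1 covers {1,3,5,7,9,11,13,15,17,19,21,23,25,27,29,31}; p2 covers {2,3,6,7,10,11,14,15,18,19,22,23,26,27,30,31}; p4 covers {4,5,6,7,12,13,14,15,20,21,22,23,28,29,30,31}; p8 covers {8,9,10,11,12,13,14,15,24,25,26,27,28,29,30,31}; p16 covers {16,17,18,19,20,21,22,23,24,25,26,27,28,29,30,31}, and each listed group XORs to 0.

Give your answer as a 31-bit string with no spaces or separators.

Place data at non-parity positions: p1 p2 1 p4 0 0 1 p8 0 0 1 0 0 0 1 p16 0 1 1 1 0 0 0 1 0 1 0 0 1 0 0
p1 (pos 1,3,5,7,9,11,13,15,17,19,21,23,25,27,29,31): XOR of data positions = 1⊕0⊕1⊕0⊕1⊕0⊕1⊕0⊕1⊕0⊕0⊕0⊕0⊕1⊕0 = 0
p2 (pos 2,3,6,7,10,11,14,15,18,19,22,23,26,27,30,31): XOR of data positions = 1⊕0⊕1⊕0⊕1⊕0⊕1⊕1⊕1⊕0⊕0⊕1⊕0⊕0⊕0 = 1
p4 (pos 4,5,6,7,12,13,14,15,20,21,22,23,28,29,30,31): XOR of data positions = 0⊕0⊕1⊕0⊕0⊕0⊕1⊕1⊕0⊕0⊕0⊕0⊕1⊕0⊕0 = 0
p8 (pos 8,9,10,11,12,13,14,15,24,25,26,27,28,29,30,31): XOR of data positions = 0⊕0⊕1⊕0⊕0⊕0⊕1⊕1⊕0⊕1⊕0⊕0⊕1⊕0⊕0 = 1
p16 (pos 16,17,18,19,20,21,22,23,24,25,26,27,28,29,30,31): XOR of data positions = 0⊕1⊕1⊕1⊕0⊕0⊕0⊕1⊕0⊕1⊕0⊕0⊕1⊕0⊕0 = 0
Codeword: 0110001100100010011100010100100

0110001100100010011100010100100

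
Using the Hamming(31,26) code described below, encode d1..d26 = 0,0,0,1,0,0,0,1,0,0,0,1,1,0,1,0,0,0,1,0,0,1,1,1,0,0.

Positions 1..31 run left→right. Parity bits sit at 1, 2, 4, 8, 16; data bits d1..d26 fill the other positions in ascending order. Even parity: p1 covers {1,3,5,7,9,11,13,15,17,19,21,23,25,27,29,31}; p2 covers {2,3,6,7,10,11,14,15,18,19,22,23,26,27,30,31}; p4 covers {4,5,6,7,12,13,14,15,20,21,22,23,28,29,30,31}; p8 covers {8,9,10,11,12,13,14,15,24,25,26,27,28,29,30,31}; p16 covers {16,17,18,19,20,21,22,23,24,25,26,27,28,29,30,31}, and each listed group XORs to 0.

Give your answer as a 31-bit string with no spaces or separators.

Place data at non-parity positions: p1 p2 0 p4 0 0 1 p8 0 0 0 1 0 0 0 p16 1 1 0 1 0 0 0 1 0 0 1 1 1 0 0
p1 (pos 1,3,5,7,9,11,13,15,17,19,21,23,25,27,29,31): XOR of data positions = 0⊕0⊕1⊕0⊕0⊕0⊕0⊕1⊕0⊕0⊕0⊕0⊕1⊕1⊕0 = 0
p2 (pos 2,3,6,7,10,11,14,15,18,19,22,23,26,27,30,31): XOR of data positions = 0⊕0⊕1⊕0⊕0⊕0⊕0⊕1⊕0⊕0⊕0⊕0⊕1⊕0⊕0 = 1
p4 (pos 4,5,6,7,12,13,14,15,20,21,22,23,28,29,30,31): XOR of data positions = 0⊕0⊕1⊕1⊕0⊕0⊕0⊕1⊕0⊕0⊕0⊕1⊕1⊕0⊕0 = 1
p8 (pos 8,9,10,11,12,13,14,15,24,25,26,27,28,29,30,31): XOR of data positions = 0⊕0⊕0⊕1⊕0⊕0⊕0⊕1⊕0⊕0⊕1⊕1⊕1⊕0⊕0 = 1
p16 (pos 16,17,18,19,20,21,22,23,24,25,26,27,28,29,30,31): XOR of data positions = 1⊕1⊕0⊕1⊕0⊕0⊕0⊕1⊕0⊕0⊕1⊕1⊕1⊕0⊕0 = 1
Codeword: 0101001100010001110100010011100

0101001100010001110100010011100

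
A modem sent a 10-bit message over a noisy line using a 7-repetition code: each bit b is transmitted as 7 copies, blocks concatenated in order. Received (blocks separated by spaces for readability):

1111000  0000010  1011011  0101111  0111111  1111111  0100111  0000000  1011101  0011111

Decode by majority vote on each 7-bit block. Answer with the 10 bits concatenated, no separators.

1011111011

Block 1 (1111000): 4 ones → 1
Block 2 (0000010): 1 one → 0
Block 3 (1011011): 5 ones → 1
Block 4 (0101111): 5 ones → 1
Block 5 (0111111): 6 ones → 1
Block 6 (1111111): 7 ones → 1
Block 7 (0100111): 4 ones → 1
Block 8 (0000000): 0 ones → 0
Block 9 (1011101): 5 ones → 1
Block 10 (0011111): 5 ones → 1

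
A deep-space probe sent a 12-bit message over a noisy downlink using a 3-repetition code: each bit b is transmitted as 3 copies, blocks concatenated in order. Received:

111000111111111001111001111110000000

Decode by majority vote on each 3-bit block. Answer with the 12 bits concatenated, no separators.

101110101100

Block 1 (111): 3 ones → 1
Block 2 (000): 0 ones → 0
Block 3 (111): 3 ones → 1
Block 4 (111): 3 ones → 1
Block 5 (111): 3 ones → 1
Block 6 (001): 1 one → 0
Block 7 (111): 3 ones → 1
Block 8 (001): 1 one → 0
Block 9 (111): 3 ones → 1
Block 10 (110): 2 ones → 1
Block 11 (000): 0 ones → 0
Block 12 (000): 0 ones → 0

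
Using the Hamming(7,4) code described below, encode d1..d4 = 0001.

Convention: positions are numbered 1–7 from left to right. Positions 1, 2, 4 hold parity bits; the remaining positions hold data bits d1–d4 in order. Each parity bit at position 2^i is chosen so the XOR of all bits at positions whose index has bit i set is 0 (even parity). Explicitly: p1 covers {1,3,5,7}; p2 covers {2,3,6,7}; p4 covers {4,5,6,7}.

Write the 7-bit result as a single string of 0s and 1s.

1101001

Place data at non-parity positions: p1 p2 0 p4 0 0 1
p1 (pos 1,3,5,7): XOR of data positions = 0⊕0⊕1 = 1
p2 (pos 2,3,6,7): XOR of data positions = 0⊕0⊕1 = 1
p4 (pos 4,5,6,7): XOR of data positions = 0⊕0⊕1 = 1
Codeword: 1101001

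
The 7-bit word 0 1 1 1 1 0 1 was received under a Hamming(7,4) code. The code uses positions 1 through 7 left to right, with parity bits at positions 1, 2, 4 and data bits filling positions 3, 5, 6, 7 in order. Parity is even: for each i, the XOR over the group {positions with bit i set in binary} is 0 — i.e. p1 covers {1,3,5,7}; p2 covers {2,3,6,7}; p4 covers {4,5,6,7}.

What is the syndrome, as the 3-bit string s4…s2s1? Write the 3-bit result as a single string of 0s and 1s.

111

s1 (pos 1,3,5,7): 0⊕1⊕1⊕1 = 1
s2 (pos 2,3,6,7): 1⊕1⊕0⊕1 = 1
s4 (pos 4,5,6,7): 1⊕1⊕0⊕1 = 1
Syndrome s4…s1 = 111 → error at position 7.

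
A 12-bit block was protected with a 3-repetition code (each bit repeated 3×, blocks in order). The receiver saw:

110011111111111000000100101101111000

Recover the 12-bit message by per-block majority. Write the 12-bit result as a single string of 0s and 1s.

Block 1 (110): 2 ones → 1
Block 2 (011): 2 ones → 1
Block 3 (111): 3 ones → 1
Block 4 (111): 3 ones → 1
Block 5 (111): 3 ones → 1
Block 6 (000): 0 ones → 0
Block 7 (000): 0 ones → 0
Block 8 (100): 1 one → 0
Block 9 (101): 2 ones → 1
Block 10 (101): 2 ones → 1
Block 11 (111): 3 ones → 1
Block 12 (000): 0 ones → 0

111110001110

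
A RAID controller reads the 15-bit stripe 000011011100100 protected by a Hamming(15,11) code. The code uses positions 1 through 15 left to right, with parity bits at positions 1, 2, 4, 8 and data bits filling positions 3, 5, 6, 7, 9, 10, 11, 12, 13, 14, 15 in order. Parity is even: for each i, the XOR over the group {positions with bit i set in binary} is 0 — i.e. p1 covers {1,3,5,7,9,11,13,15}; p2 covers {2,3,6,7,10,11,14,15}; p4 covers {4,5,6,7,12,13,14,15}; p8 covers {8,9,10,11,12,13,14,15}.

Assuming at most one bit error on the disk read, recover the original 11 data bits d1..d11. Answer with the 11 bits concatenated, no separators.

00101100100

s1 (pos 1,3,5,7,9,11,13,15): 0⊕0⊕1⊕0⊕1⊕0⊕1⊕0 = 1
s2 (pos 2,3,6,7,10,11,14,15): 0⊕0⊕1⊕0⊕1⊕0⊕0⊕0 = 0
s4 (pos 4,5,6,7,12,13,14,15): 0⊕1⊕1⊕0⊕0⊕1⊕0⊕0 = 1
s8 (pos 8,9,10,11,12,13,14,15): 1⊕1⊕1⊕0⊕0⊕1⊕0⊕0 = 0
Syndrome s8…s1 = 0101 → error at position 5.
Flip position 5: 000011011100100 → 000001011100100
Read data bits from positions 3,5,6,7,9,10,11,12,13,14,15: 00101100100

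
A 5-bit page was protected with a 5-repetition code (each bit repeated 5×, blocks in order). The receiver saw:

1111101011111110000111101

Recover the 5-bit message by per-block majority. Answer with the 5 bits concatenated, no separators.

Block 1 (11111): 5 ones → 1
Block 2 (01011): 3 ones → 1
Block 3 (11111): 5 ones → 1
Block 4 (00001): 1 one → 0
Block 5 (11101): 4 ones → 1

11101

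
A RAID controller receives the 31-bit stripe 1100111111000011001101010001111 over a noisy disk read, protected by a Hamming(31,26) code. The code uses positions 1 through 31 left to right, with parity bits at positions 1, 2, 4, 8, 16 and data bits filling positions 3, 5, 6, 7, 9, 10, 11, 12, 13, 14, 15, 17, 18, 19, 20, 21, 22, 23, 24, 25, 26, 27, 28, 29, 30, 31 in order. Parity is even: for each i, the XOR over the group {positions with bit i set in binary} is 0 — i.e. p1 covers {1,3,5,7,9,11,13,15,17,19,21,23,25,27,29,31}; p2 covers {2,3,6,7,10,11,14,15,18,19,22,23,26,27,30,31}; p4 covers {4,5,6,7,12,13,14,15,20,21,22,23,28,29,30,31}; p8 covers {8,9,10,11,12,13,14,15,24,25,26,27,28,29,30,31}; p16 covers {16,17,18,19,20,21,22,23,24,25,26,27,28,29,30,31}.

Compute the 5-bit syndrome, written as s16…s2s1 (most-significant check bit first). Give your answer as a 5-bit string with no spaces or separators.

s1 (pos 1,3,5,7,9,11,13,15,17,19,21,23,25,27,29,31): 1⊕0⊕1⊕1⊕1⊕0⊕0⊕1⊕0⊕1⊕0⊕0⊕0⊕0⊕1⊕1 = 0
s2 (pos 2,3,6,7,10,11,14,15,18,19,22,23,26,27,30,31): 1⊕0⊕1⊕1⊕1⊕0⊕0⊕1⊕0⊕1⊕1⊕0⊕0⊕0⊕1⊕1 = 1
s4 (pos 4,5,6,7,12,13,14,15,20,21,22,23,28,29,30,31): 0⊕1⊕1⊕1⊕0⊕0⊕0⊕1⊕1⊕0⊕1⊕0⊕1⊕1⊕1⊕1 = 0
s8 (pos 8,9,10,11,12,13,14,15,24,25,26,27,28,29,30,31): 1⊕1⊕1⊕0⊕0⊕0⊕0⊕1⊕1⊕0⊕0⊕0⊕1⊕1⊕1⊕1 = 1
s16 (pos 16,17,18,19,20,21,22,23,24,25,26,27,28,29,30,31): 1⊕0⊕0⊕1⊕1⊕0⊕1⊕0⊕1⊕0⊕0⊕0⊕1⊕1⊕1⊕1 = 1
Syndrome s16…s1 = 11010 → error at position 26.

11010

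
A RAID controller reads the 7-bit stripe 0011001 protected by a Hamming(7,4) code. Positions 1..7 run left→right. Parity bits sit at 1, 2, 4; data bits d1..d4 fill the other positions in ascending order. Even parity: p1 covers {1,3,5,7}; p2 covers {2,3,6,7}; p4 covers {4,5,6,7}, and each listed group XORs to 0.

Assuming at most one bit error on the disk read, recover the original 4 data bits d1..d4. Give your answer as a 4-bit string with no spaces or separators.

s1 (pos 1,3,5,7): 0⊕1⊕0⊕1 = 0
s2 (pos 2,3,6,7): 0⊕1⊕0⊕1 = 0
s4 (pos 4,5,6,7): 1⊕0⊕0⊕1 = 0
Syndrome s4…s1 = 000 → no error.
Read data bits from positions 3,5,6,7: 1001

1001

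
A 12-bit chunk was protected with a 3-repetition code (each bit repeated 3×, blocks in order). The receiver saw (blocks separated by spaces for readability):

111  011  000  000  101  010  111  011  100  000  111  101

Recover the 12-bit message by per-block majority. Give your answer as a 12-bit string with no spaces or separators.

110010110011

Block 1 (111): 3 ones → 1
Block 2 (011): 2 ones → 1
Block 3 (000): 0 ones → 0
Block 4 (000): 0 ones → 0
Block 5 (101): 2 ones → 1
Block 6 (010): 1 one → 0
Block 7 (111): 3 ones → 1
Block 8 (011): 2 ones → 1
Block 9 (100): 1 one → 0
Block 10 (000): 0 ones → 0
Block 11 (111): 3 ones → 1
Block 12 (101): 2 ones → 1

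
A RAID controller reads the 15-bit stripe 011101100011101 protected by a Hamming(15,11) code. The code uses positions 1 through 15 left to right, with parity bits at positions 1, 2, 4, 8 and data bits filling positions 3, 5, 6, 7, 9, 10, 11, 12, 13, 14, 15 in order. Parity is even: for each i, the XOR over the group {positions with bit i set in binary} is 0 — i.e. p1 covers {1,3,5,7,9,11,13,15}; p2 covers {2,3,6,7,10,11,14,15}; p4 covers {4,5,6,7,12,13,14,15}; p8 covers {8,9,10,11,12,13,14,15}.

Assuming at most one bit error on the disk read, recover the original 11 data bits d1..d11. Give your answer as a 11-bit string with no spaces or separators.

10110011101

s1 (pos 1,3,5,7,9,11,13,15): 0⊕1⊕0⊕1⊕0⊕1⊕1⊕1 = 1
s2 (pos 2,3,6,7,10,11,14,15): 1⊕1⊕1⊕1⊕0⊕1⊕0⊕1 = 0
s4 (pos 4,5,6,7,12,13,14,15): 1⊕0⊕1⊕1⊕1⊕1⊕0⊕1 = 0
s8 (pos 8,9,10,11,12,13,14,15): 0⊕0⊕0⊕1⊕1⊕1⊕0⊕1 = 0
Syndrome s8…s1 = 0001 → error at position 1.
Flip position 1: 011101100011101 → 111101100011101
Read data bits from positions 3,5,6,7,9,10,11,12,13,14,15: 10110011101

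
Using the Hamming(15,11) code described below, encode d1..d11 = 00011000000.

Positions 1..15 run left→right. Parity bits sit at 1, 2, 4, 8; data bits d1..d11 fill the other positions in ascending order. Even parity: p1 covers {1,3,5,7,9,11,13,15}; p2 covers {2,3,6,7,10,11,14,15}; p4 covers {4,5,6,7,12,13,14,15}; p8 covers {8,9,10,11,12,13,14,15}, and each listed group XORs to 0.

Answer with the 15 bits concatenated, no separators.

010100111000000

Place data at non-parity positions: p1 p2 0 p4 0 0 1 p8 1 0 0 0 0 0 0
p1 (pos 1,3,5,7,9,11,13,15): XOR of data positions = 0⊕0⊕1⊕1⊕0⊕0⊕0 = 0
p2 (pos 2,3,6,7,10,11,14,15): XOR of data positions = 0⊕0⊕1⊕0⊕0⊕0⊕0 = 1
p4 (pos 4,5,6,7,12,13,14,15): XOR of data positions = 0⊕0⊕1⊕0⊕0⊕0⊕0 = 1
p8 (pos 8,9,10,11,12,13,14,15): XOR of data positions = 1⊕0⊕0⊕0⊕0⊕0⊕0 = 1
Codeword: 010100111000000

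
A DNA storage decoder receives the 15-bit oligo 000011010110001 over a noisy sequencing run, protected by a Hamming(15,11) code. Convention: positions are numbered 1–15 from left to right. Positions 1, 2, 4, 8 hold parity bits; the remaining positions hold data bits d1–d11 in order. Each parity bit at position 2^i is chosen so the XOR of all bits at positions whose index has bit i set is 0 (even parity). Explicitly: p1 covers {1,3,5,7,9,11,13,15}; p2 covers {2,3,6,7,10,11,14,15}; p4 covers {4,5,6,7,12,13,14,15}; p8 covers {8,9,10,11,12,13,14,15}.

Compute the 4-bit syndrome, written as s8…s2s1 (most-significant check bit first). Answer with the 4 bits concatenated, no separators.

0101

s1 (pos 1,3,5,7,9,11,13,15): 0⊕0⊕1⊕0⊕0⊕1⊕0⊕1 = 1
s2 (pos 2,3,6,7,10,11,14,15): 0⊕0⊕1⊕0⊕1⊕1⊕0⊕1 = 0
s4 (pos 4,5,6,7,12,13,14,15): 0⊕1⊕1⊕0⊕0⊕0⊕0⊕1 = 1
s8 (pos 8,9,10,11,12,13,14,15): 1⊕0⊕1⊕1⊕0⊕0⊕0⊕1 = 0
Syndrome s8…s1 = 0101 → error at position 5.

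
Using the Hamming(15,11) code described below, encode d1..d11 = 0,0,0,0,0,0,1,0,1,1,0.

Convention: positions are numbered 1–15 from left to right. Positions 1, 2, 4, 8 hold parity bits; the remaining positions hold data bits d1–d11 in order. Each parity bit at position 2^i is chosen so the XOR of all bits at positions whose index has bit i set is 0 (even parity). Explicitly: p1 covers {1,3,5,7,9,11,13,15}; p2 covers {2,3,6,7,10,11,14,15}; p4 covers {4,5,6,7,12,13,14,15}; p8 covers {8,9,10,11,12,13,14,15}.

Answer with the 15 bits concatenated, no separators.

Place data at non-parity positions: p1 p2 0 p4 0 0 0 p8 0 0 1 0 1 1 0
p1 (pos 1,3,5,7,9,11,13,15): XOR of data positions = 0⊕0⊕0⊕0⊕1⊕1⊕0 = 0
p2 (pos 2,3,6,7,10,11,14,15): XOR of data positions = 0⊕0⊕0⊕0⊕1⊕1⊕0 = 0
p4 (pos 4,5,6,7,12,13,14,15): XOR of data positions = 0⊕0⊕0⊕0⊕1⊕1⊕0 = 0
p8 (pos 8,9,10,11,12,13,14,15): XOR of data positions = 0⊕0⊕1⊕0⊕1⊕1⊕0 = 1
Codeword: 000000010010110

000000010010110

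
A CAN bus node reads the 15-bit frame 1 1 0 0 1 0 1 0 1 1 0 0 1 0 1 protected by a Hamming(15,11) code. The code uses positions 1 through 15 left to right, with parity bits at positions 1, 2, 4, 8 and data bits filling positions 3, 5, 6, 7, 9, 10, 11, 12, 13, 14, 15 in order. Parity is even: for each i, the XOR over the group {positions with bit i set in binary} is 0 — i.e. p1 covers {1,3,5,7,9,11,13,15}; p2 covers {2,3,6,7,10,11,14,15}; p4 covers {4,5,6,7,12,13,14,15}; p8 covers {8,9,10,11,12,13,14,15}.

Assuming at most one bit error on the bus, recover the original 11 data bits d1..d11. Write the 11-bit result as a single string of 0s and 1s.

s1 (pos 1,3,5,7,9,11,13,15): 1⊕0⊕1⊕1⊕1⊕0⊕1⊕1 = 0
s2 (pos 2,3,6,7,10,11,14,15): 1⊕0⊕0⊕1⊕1⊕0⊕0⊕1 = 0
s4 (pos 4,5,6,7,12,13,14,15): 0⊕1⊕0⊕1⊕0⊕1⊕0⊕1 = 0
s8 (pos 8,9,10,11,12,13,14,15): 0⊕1⊕1⊕0⊕0⊕1⊕0⊕1 = 0
Syndrome s8…s1 = 0000 → no error.
Read data bits from positions 3,5,6,7,9,10,11,12,13,14,15: 01011100101

01011100101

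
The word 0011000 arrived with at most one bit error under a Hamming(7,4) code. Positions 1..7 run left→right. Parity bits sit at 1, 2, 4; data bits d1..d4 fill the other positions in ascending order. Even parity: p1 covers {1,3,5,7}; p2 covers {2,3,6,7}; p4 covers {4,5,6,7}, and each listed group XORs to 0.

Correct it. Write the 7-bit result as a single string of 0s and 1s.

0011001

s1 (pos 1,3,5,7): 0⊕1⊕0⊕0 = 1
s2 (pos 2,3,6,7): 0⊕1⊕0⊕0 = 1
s4 (pos 4,5,6,7): 1⊕0⊕0⊕0 = 1
Syndrome s4…s1 = 111 → error at position 7.
Flip position 7: 0011000 → 0011001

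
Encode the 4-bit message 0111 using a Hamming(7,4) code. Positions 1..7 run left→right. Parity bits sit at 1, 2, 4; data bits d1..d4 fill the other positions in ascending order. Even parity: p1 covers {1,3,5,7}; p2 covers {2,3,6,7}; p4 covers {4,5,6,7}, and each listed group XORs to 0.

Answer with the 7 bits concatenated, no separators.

0001111

Place data at non-parity positions: p1 p2 0 p4 1 1 1
p1 (pos 1,3,5,7): XOR of data positions = 0⊕1⊕1 = 0
p2 (pos 2,3,6,7): XOR of data positions = 0⊕1⊕1 = 0
p4 (pos 4,5,6,7): XOR of data positions = 1⊕1⊕1 = 1
Codeword: 0001111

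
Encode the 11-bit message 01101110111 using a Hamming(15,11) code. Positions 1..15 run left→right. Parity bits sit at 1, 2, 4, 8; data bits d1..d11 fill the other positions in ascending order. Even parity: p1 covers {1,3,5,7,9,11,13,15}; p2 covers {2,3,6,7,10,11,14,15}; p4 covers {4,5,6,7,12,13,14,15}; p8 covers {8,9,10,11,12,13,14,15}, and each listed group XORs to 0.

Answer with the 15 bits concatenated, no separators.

Place data at non-parity positions: p1 p2 0 p4 1 1 0 p8 1 1 1 0 1 1 1
p1 (pos 1,3,5,7,9,11,13,15): XOR of data positions = 0⊕1⊕0⊕1⊕1⊕1⊕1 = 1
p2 (pos 2,3,6,7,10,11,14,15): XOR of data positions = 0⊕1⊕0⊕1⊕1⊕1⊕1 = 1
p4 (pos 4,5,6,7,12,13,14,15): XOR of data positions = 1⊕1⊕0⊕0⊕1⊕1⊕1 = 1
p8 (pos 8,9,10,11,12,13,14,15): XOR of data positions = 1⊕1⊕1⊕0⊕1⊕1⊕1 = 0
Codeword: 110111001110111

110111001110111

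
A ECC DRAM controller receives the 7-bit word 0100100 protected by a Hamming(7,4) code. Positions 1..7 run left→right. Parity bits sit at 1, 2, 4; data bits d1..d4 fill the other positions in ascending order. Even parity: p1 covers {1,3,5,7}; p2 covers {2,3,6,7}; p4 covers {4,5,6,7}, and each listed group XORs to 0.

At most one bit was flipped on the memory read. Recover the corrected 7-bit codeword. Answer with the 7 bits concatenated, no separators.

0100101

s1 (pos 1,3,5,7): 0⊕0⊕1⊕0 = 1
s2 (pos 2,3,6,7): 1⊕0⊕0⊕0 = 1
s4 (pos 4,5,6,7): 0⊕1⊕0⊕0 = 1
Syndrome s4…s1 = 111 → error at position 7.
Flip position 7: 0100100 → 0100101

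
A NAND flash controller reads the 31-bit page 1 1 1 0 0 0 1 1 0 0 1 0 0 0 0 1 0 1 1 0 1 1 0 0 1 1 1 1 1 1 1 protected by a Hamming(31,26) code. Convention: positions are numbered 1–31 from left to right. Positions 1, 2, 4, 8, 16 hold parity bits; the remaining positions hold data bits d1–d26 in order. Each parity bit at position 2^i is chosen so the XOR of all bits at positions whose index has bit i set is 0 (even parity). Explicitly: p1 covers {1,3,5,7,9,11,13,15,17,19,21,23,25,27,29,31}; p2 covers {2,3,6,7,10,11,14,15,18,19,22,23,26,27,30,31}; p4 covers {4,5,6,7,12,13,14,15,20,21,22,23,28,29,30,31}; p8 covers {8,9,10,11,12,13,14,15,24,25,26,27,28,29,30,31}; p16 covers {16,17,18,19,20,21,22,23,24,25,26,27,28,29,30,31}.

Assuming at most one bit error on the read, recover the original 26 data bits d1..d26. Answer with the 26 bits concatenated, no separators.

s1 (pos 1,3,5,7,9,11,13,15,17,19,21,23,25,27,29,31): 1⊕1⊕0⊕1⊕0⊕1⊕0⊕0⊕0⊕1⊕1⊕0⊕1⊕1⊕1⊕1 = 0
s2 (pos 2,3,6,7,10,11,14,15,18,19,22,23,26,27,30,31): 1⊕1⊕0⊕1⊕0⊕1⊕0⊕0⊕1⊕1⊕1⊕0⊕1⊕1⊕1⊕1 = 1
s4 (pos 4,5,6,7,12,13,14,15,20,21,22,23,28,29,30,31): 0⊕0⊕0⊕1⊕0⊕0⊕0⊕0⊕0⊕1⊕1⊕0⊕1⊕1⊕1⊕1 = 1
s8 (pos 8,9,10,11,12,13,14,15,24,25,26,27,28,29,30,31): 1⊕0⊕0⊕1⊕0⊕0⊕0⊕0⊕0⊕1⊕1⊕1⊕1⊕1⊕1⊕1 = 1
s16 (pos 16,17,18,19,20,21,22,23,24,25,26,27,28,29,30,31): 1⊕0⊕1⊕1⊕0⊕1⊕1⊕0⊕0⊕1⊕1⊕1⊕1⊕1⊕1⊕1 = 0
Syndrome s16…s1 = 01110 → error at position 14.
Flip position 14: 1110001100100001011011001111111 → 1110001100100101011011001111111
Read data bits from positions 3,5,6,7,9,10,11,12,13,14,15,17,18,19,20,21,22,23,24,25,26,27,28,29,30,31: 10010010010011011001111111

10010010010011011001111111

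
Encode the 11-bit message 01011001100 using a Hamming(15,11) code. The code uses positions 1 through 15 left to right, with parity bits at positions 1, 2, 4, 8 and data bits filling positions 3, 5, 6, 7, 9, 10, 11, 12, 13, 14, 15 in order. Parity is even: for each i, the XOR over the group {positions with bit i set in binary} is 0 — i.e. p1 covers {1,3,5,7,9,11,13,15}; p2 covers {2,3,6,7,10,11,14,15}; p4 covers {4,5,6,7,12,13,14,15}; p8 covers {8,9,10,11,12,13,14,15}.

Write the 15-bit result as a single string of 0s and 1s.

010010111001100

Place data at non-parity positions: p1 p2 0 p4 1 0 1 p8 1 0 0 1 1 0 0
p1 (pos 1,3,5,7,9,11,13,15): XOR of data positions = 0⊕1⊕1⊕1⊕0⊕1⊕0 = 0
p2 (pos 2,3,6,7,10,11,14,15): XOR of data positions = 0⊕0⊕1⊕0⊕0⊕0⊕0 = 1
p4 (pos 4,5,6,7,12,13,14,15): XOR of data positions = 1⊕0⊕1⊕1⊕1⊕0⊕0 = 0
p8 (pos 8,9,10,11,12,13,14,15): XOR of data positions = 1⊕0⊕0⊕1⊕1⊕0⊕0 = 1
Codeword: 010010111001100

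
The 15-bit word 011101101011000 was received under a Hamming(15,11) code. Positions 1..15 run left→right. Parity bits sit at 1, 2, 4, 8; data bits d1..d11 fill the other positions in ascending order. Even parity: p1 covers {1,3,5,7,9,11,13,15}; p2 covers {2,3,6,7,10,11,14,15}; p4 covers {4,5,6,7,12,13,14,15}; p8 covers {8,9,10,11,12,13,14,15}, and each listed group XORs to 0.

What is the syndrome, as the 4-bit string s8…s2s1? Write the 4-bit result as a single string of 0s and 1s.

s1 (pos 1,3,5,7,9,11,13,15): 0⊕1⊕0⊕1⊕1⊕1⊕0⊕0 = 0
s2 (pos 2,3,6,7,10,11,14,15): 1⊕1⊕1⊕1⊕0⊕1⊕0⊕0 = 1
s4 (pos 4,5,6,7,12,13,14,15): 1⊕0⊕1⊕1⊕1⊕0⊕0⊕0 = 0
s8 (pos 8,9,10,11,12,13,14,15): 0⊕1⊕0⊕1⊕1⊕0⊕0⊕0 = 1
Syndrome s8…s1 = 1010 → error at position 10.

1010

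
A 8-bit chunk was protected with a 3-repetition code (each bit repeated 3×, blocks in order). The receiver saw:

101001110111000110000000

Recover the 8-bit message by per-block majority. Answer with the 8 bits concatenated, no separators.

Block 1 (101): 2 ones → 1
Block 2 (001): 1 one → 0
Block 3 (110): 2 ones → 1
Block 4 (111): 3 ones → 1
Block 5 (000): 0 ones → 0
Block 6 (110): 2 ones → 1
Block 7 (000): 0 ones → 0
Block 8 (000): 0 ones → 0

10110100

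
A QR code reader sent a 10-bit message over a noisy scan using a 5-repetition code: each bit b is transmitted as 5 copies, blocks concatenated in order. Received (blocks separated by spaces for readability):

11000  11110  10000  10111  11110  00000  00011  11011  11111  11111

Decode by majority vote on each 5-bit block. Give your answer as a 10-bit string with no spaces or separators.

0101100111

Block 1 (11000): 2 ones → 0
Block 2 (11110): 4 ones → 1
Block 3 (10000): 1 one → 0
Block 4 (10111): 4 ones → 1
Block 5 (11110): 4 ones → 1
Block 6 (00000): 0 ones → 0
Block 7 (00011): 2 ones → 0
Block 8 (11011): 4 ones → 1
Block 9 (11111): 5 ones → 1
Block 10 (11111): 5 ones → 1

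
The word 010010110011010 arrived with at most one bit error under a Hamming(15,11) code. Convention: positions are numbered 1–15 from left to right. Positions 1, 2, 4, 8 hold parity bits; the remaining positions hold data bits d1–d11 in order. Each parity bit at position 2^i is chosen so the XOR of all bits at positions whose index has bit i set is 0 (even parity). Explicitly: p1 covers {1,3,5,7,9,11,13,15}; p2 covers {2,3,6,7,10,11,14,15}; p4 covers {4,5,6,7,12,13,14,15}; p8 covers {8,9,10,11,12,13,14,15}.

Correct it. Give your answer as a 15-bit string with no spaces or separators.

110010110011010

s1 (pos 1,3,5,7,9,11,13,15): 0⊕0⊕1⊕1⊕0⊕1⊕0⊕0 = 1
s2 (pos 2,3,6,7,10,11,14,15): 1⊕0⊕0⊕1⊕0⊕1⊕1⊕0 = 0
s4 (pos 4,5,6,7,12,13,14,15): 0⊕1⊕0⊕1⊕1⊕0⊕1⊕0 = 0
s8 (pos 8,9,10,11,12,13,14,15): 1⊕0⊕0⊕1⊕1⊕0⊕1⊕0 = 0
Syndrome s8…s1 = 0001 → error at position 1.
Flip position 1: 010010110011010 → 110010110011010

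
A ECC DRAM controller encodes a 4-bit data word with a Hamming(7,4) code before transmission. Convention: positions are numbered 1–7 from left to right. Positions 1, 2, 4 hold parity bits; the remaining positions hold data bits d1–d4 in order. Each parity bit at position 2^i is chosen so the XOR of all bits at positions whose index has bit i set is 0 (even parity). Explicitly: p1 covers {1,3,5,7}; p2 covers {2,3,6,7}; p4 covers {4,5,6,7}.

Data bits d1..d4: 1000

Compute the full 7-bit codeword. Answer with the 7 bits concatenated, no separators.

1110000

Place data at non-parity positions: p1 p2 1 p4 0 0 0
p1 (pos 1,3,5,7): XOR of data positions = 1⊕0⊕0 = 1
p2 (pos 2,3,6,7): XOR of data positions = 1⊕0⊕0 = 1
p4 (pos 4,5,6,7): XOR of data positions = 0⊕0⊕0 = 0
Codeword: 1110000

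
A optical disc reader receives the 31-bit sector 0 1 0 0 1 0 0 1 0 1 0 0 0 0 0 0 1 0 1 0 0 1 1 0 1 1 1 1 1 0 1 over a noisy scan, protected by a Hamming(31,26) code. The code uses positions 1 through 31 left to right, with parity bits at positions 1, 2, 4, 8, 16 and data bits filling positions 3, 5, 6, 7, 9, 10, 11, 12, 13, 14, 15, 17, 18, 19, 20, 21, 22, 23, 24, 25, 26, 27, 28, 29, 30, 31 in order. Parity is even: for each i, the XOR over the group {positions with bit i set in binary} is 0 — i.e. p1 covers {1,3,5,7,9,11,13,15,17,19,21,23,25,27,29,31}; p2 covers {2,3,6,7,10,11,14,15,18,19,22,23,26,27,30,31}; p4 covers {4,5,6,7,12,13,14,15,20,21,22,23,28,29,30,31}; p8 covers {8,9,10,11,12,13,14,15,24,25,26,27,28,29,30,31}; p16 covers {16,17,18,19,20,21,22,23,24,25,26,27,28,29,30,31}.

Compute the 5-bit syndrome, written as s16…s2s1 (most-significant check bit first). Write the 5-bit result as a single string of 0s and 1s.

00000

s1 (pos 1,3,5,7,9,11,13,15,17,19,21,23,25,27,29,31): 0⊕0⊕1⊕0⊕0⊕0⊕0⊕0⊕1⊕1⊕0⊕1⊕1⊕1⊕1⊕1 = 0
s2 (pos 2,3,6,7,10,11,14,15,18,19,22,23,26,27,30,31): 1⊕0⊕0⊕0⊕1⊕0⊕0⊕0⊕0⊕1⊕1⊕1⊕1⊕1⊕0⊕1 = 0
s4 (pos 4,5,6,7,12,13,14,15,20,21,22,23,28,29,30,31): 0⊕1⊕0⊕0⊕0⊕0⊕0⊕0⊕0⊕0⊕1⊕1⊕1⊕1⊕0⊕1 = 0
s8 (pos 8,9,10,11,12,13,14,15,24,25,26,27,28,29,30,31): 1⊕0⊕1⊕0⊕0⊕0⊕0⊕0⊕0⊕1⊕1⊕1⊕1⊕1⊕0⊕1 = 0
s16 (pos 16,17,18,19,20,21,22,23,24,25,26,27,28,29,30,31): 0⊕1⊕0⊕1⊕0⊕0⊕1⊕1⊕0⊕1⊕1⊕1⊕1⊕1⊕0⊕1 = 0
Syndrome s16…s1 = 00000 → no error.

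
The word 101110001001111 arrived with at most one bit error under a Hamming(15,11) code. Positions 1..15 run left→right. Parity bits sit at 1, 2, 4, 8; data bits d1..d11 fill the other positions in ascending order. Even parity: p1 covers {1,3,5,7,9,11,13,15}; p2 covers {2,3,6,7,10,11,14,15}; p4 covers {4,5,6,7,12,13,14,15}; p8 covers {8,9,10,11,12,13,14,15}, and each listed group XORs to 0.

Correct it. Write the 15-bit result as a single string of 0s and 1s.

s1 (pos 1,3,5,7,9,11,13,15): 1⊕1⊕1⊕0⊕1⊕0⊕1⊕1 = 0
s2 (pos 2,3,6,7,10,11,14,15): 0⊕1⊕0⊕0⊕0⊕0⊕1⊕1 = 1
s4 (pos 4,5,6,7,12,13,14,15): 1⊕1⊕0⊕0⊕1⊕1⊕1⊕1 = 0
s8 (pos 8,9,10,11,12,13,14,15): 0⊕1⊕0⊕0⊕1⊕1⊕1⊕1 = 1
Syndrome s8…s1 = 1010 → error at position 10.
Flip position 10: 101110001001111 → 101110001101111

101110001101111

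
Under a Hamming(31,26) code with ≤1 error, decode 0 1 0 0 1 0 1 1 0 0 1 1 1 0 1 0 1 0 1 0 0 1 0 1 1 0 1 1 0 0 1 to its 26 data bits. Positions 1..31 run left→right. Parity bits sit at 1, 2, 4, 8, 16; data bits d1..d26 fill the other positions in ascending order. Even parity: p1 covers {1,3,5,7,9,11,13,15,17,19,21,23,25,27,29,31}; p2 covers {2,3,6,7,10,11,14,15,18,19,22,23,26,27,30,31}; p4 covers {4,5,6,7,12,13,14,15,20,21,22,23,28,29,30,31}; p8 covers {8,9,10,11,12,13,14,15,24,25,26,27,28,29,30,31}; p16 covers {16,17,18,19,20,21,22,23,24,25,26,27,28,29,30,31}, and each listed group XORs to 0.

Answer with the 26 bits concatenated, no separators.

01010011101101001011011001

s1 (pos 1,3,5,7,9,11,13,15,17,19,21,23,25,27,29,31): 0⊕0⊕1⊕1⊕0⊕1⊕1⊕1⊕1⊕1⊕0⊕0⊕1⊕1⊕0⊕1 = 0
s2 (pos 2,3,6,7,10,11,14,15,18,19,22,23,26,27,30,31): 1⊕0⊕0⊕1⊕0⊕1⊕0⊕1⊕0⊕1⊕1⊕0⊕0⊕1⊕0⊕1 = 0
s4 (pos 4,5,6,7,12,13,14,15,20,21,22,23,28,29,30,31): 0⊕1⊕0⊕1⊕1⊕1⊕0⊕1⊕0⊕0⊕1⊕0⊕1⊕0⊕0⊕1 = 0
s8 (pos 8,9,10,11,12,13,14,15,24,25,26,27,28,29,30,31): 1⊕0⊕0⊕1⊕1⊕1⊕0⊕1⊕1⊕1⊕0⊕1⊕1⊕0⊕0⊕1 = 0
s16 (pos 16,17,18,19,20,21,22,23,24,25,26,27,28,29,30,31): 0⊕1⊕0⊕1⊕0⊕0⊕1⊕0⊕1⊕1⊕0⊕1⊕1⊕0⊕0⊕1 = 0
Syndrome s16…s1 = 00000 → no error.
Read data bits from positions 3,5,6,7,9,10,11,12,13,14,15,17,18,19,20,21,22,23,24,25,26,27,28,29,30,31: 01010011101101001011011001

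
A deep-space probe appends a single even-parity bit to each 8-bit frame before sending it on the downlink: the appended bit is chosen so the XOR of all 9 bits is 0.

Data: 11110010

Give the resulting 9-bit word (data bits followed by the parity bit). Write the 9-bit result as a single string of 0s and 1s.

111100101

XOR of the 8 data bits: 1⊕1⊕1⊕1⊕0⊕0⊕1⊕0 = 1
Parity bit = 1 (so all 9 bits XOR to 0).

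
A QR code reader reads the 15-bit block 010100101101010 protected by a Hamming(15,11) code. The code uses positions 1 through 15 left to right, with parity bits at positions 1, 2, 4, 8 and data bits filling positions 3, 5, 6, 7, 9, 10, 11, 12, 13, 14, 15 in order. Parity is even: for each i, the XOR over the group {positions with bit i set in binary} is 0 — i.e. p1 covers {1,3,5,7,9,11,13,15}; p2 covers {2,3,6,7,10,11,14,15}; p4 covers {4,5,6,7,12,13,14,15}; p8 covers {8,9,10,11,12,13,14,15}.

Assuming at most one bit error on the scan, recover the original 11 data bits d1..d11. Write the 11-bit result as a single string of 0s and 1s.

s1 (pos 1,3,5,7,9,11,13,15): 0⊕0⊕0⊕1⊕1⊕0⊕0⊕0 = 0
s2 (pos 2,3,6,7,10,11,14,15): 1⊕0⊕0⊕1⊕1⊕0⊕1⊕0 = 0
s4 (pos 4,5,6,7,12,13,14,15): 1⊕0⊕0⊕1⊕1⊕0⊕1⊕0 = 0
s8 (pos 8,9,10,11,12,13,14,15): 0⊕1⊕1⊕0⊕1⊕0⊕1⊕0 = 0
Syndrome s8…s1 = 0000 → no error.
Read data bits from positions 3,5,6,7,9,10,11,12,13,14,15: 00011101010

00011101010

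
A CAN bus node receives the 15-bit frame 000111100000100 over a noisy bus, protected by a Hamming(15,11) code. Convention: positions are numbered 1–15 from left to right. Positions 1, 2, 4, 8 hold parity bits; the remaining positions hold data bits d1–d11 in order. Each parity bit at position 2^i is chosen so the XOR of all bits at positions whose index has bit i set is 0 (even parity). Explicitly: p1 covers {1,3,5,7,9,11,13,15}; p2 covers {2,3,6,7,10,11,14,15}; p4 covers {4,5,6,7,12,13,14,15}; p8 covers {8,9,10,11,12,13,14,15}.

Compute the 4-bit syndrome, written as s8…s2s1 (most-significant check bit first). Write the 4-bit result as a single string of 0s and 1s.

1101

s1 (pos 1,3,5,7,9,11,13,15): 0⊕0⊕1⊕1⊕0⊕0⊕1⊕0 = 1
s2 (pos 2,3,6,7,10,11,14,15): 0⊕0⊕1⊕1⊕0⊕0⊕0⊕0 = 0
s4 (pos 4,5,6,7,12,13,14,15): 1⊕1⊕1⊕1⊕0⊕1⊕0⊕0 = 1
s8 (pos 8,9,10,11,12,13,14,15): 0⊕0⊕0⊕0⊕0⊕1⊕0⊕0 = 1
Syndrome s8…s1 = 1101 → error at position 13.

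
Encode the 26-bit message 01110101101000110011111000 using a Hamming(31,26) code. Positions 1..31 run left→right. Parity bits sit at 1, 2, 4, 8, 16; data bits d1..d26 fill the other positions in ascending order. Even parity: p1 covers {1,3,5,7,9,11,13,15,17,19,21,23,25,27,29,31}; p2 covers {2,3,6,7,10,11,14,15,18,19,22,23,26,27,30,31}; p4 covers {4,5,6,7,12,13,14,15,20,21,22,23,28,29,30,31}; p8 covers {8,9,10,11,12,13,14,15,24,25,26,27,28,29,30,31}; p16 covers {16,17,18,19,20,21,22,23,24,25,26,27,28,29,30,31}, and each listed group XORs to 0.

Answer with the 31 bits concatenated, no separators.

1001111101011011000110011111000

Place data at non-parity positions: p1 p2 0 p4 1 1 1 p8 0 1 0 1 1 0 1 p16 0 0 0 1 1 0 0 1 1 1 1 1 0 0 0
p1 (pos 1,3,5,7,9,11,13,15,17,19,21,23,25,27,29,31): XOR of data positions = 0⊕1⊕1⊕0⊕0⊕1⊕1⊕0⊕0⊕1⊕0⊕1⊕1⊕0⊕0 = 1
p2 (pos 2,3,6,7,10,11,14,15,18,19,22,23,26,27,30,31): XOR of data positions = 0⊕1⊕1⊕1⊕0⊕0⊕1⊕0⊕0⊕0⊕0⊕1⊕1⊕0⊕0 = 0
p4 (pos 4,5,6,7,12,13,14,15,20,21,22,23,28,29,30,31): XOR of data positions = 1⊕1⊕1⊕1⊕1⊕0⊕1⊕1⊕1⊕0⊕0⊕1⊕0⊕0⊕0 = 1
p8 (pos 8,9,10,11,12,13,14,15,24,25,26,27,28,29,30,31): XOR of data positions = 0⊕1⊕0⊕1⊕1⊕0⊕1⊕1⊕1⊕1⊕1⊕1⊕0⊕0⊕0 = 1
p16 (pos 16,17,18,19,20,21,22,23,24,25,26,27,28,29,30,31): XOR of data positions = 0⊕0⊕0⊕1⊕1⊕0⊕0⊕1⊕1⊕1⊕1⊕1⊕0⊕0⊕0 = 1
Codeword: 1001111101011011000110011111000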